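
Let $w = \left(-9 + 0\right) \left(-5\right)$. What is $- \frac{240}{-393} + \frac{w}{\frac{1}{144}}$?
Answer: $\frac{848960}{131} \approx 6480.6$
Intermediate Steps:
$w = 45$ ($w = \left(-9\right) \left(-5\right) = 45$)
$- \frac{240}{-393} + \frac{w}{\frac{1}{144}} = - \frac{240}{-393} + \frac{45}{\frac{1}{144}} = \left(-240\right) \left(- \frac{1}{393}\right) + 45 \frac{1}{\frac{1}{144}} = \frac{80}{131} + 45 \cdot 144 = \frac{80}{131} + 6480 = \frac{848960}{131}$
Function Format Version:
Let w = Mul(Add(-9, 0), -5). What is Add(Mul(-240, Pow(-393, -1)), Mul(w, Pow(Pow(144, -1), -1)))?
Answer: Rational(848960, 131) ≈ 6480.6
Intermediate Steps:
w = 45 (w = Mul(-9, -5) = 45)
Add(Mul(-240, Pow(-393, -1)), Mul(w, Pow(Pow(144, -1), -1))) = Add(Mul(-240, Pow(-393, -1)), Mul(45, Pow(Pow(144, -1), -1))) = Add(Mul(-240, Rational(-1, 393)), Mul(45, Pow(Rational(1, 144), -1))) = Add(Rational(80, 131), Mul(45, 144)) = Add(Rational(80, 131), 6480) = Rational(848960, 131)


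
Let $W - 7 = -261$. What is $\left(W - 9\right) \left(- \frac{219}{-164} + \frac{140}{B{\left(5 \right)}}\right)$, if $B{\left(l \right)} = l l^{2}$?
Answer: $- \frac{2647621}{4100} \approx -645.76$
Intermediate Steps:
$B{\left(l \right)} = l^{3}$
$W = -254$ ($W = 7 - 261 = -254$)
$\left(W - 9\right) \left(- \frac{219}{-164} + \frac{140}{B{\left(5 \right)}}\right) = \left(-254 - 9\right) \left(- \frac{219}{-164} + \frac{140}{5^{3}}\right) = - 263 \left(\left(-219\right) \left(- \frac{1}{164}\right) + \frac{140}{125}\right) = - 263 \left(\frac{219}{164} + 140 \cdot \frac{1}{125}\right) = - 263 \left(\frac{219}{164} + \frac{28}{25}\right) = \left(-263\right) \frac{10067}{4100} = - \frac{2647621}{4100}$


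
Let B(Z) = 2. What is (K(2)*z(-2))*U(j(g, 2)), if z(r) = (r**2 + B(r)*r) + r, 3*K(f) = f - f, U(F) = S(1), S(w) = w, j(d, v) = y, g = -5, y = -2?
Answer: 0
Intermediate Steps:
j(d, v) = -2
U(F) = 1
K(f) = 0 (K(f) = (f - f)/3 = (1/3)*0 = 0)
z(r) = r**2 + 3*r (z(r) = (r**2 + 2*r) + r = r**2 + 3*r)
(K(2)*z(-2))*U(j(g, 2)) = (0*(-2*(3 - 2)))*1 = (0*(-2*1))*1 = (0*(-2))*1 = 0*1 = 0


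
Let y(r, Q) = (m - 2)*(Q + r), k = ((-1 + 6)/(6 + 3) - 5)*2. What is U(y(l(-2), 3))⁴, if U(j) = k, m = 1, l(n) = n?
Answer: 40960000/6561 ≈ 6243.0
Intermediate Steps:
k = -80/9 (k = (5/9 - 5)*2 = -40/9*2 = -80/9 ≈ -8.8889)
y(r, Q) = -Q - r (y(r, Q) = (1 - 2)*(Q + r) = -(Q + r) = -Q - r)
U(j) = -80/9
U(y(l(-2), 3))⁴ = (-80/9)⁴ = 40960000/6561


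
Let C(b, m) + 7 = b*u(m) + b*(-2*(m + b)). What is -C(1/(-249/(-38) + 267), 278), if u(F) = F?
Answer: 866207843/108056025 ≈ 8.0163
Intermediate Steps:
C(b, m) = -7 + b*m + b*(-2*b - 2*m) (C(b, m) = -7 + (b*m + b*(-2*(m + b))) = -7 + (b*m + b*(-2*(b + m))) = -7 + (b*m + b*(-2*b - 2*m)) = -7 + b*m + b*(-2*b - 2*m))
-C(1/(-249/(-38) + 267), 278) = -(-7 - 2/(-249/(-38) + 267)**2 - 1*278/(-249/(-38) + 267)) = -(-7 - 2/(-249*(-1/38) + 267)**2 - 1*278/(-249*(-1/38) + 267)) = -(-7 - 2/(249/38 + 267)**2 - 1*278/(249/38 + 267)) = -(-7 - 2*(1/(10395/38))**2 - 1*278/10395/38) = -(-7 - 2*(38/10395)**2 - 1*38/10395*278) = -(-7 - 2*1444/108056025 - 10564/10395) = -(-7 - 2888/108056025 - 10564/10395) = -1*(-866207843/108056025) = 866207843/108056025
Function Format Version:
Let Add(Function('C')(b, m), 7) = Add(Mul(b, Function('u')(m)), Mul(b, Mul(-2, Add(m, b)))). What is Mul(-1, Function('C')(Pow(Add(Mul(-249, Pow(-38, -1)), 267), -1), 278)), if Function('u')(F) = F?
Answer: Rational(866207843, 108056025) ≈ 8.0163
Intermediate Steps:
Function('C')(b, m) = Add(-7, Mul(b, m), Mul(b, Add(Mul(-2, b), Mul(-2, m)))) (Function('C')(b, m) = Add(-7, Add(Mul(b, m), Mul(b, Mul(-2, Add(m, b))))) = Add(-7, Add(Mul(b, m), Mul(b, Mul(-2, Add(b, m))))) = Add(-7, Add(Mul(b, m), Mul(b, Add(Mul(-2, b), Mul(-2, m))))) = Add(-7, Mul(b, m), Mul(b, Add(Mul(-2, b), Mul(-2, m)))))
Mul(-1, Function('C')(Pow(Add(Mul(-249, Pow(-38, -1)), 267), -1), 278)) = Mul(-1, Add(-7, Mul(-2, Pow(Pow(Add(Mul(-249, Pow(-38, -1)), 267), -1), 2)), Mul(-1, Pow(Add(Mul(-249, Pow(-38, -1)), 267), -1), 278))) = Mul(-1, Add(-7, Mul(-2, Pow(Pow(Add(Mul(-249, Rational(-1, 38)), 267), -1), 2)), Mul(-1, Pow(Add(Mul(-249, Rational(-1, 38)), 267), -1), 278))) = Mul(-1, Add(-7, Mul(-2, Pow(Pow(Add(Rational(249, 38), 267), -1), 2)), Mul(-1, Pow(Add(Rational(249, 38), 267), -1), 278))) = Mul(-1, Add(-7, Mul(-2, Pow(Pow(Rational(10395, 38), -1), 2)), Mul(-1, Pow(Rational(10395, 38), -1), 278))) = Mul(-1, Add(-7, Mul(-2, Pow(Rational(38, 10395), 2)), Mul(-1, Rational(38, 10395), 278))) = Mul(-1, Add(-7, Mul(-2, Rational(1444, 108056025)), Rational(-10564, 10395))) = Mul(-1, Add(-7, Rational(-2888, 108056025), Rational(-10564, 10395))) = Mul(-1, Rational(-866207843, 108056025)) = Rational(866207843, 108056025)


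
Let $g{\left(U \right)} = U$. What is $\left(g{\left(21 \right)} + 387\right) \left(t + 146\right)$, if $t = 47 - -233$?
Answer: $173808$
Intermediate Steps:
$t = 280$ ($t = 47 + 233 = 280$)
$\left(g{\left(21 \right)} + 387\right) \left(t + 146\right) = \left(21 + 387\right) \left(280 + 146\right) = 408 \cdot 426 = 173808$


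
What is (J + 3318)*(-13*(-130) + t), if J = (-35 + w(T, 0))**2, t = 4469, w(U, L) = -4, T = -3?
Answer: 29803401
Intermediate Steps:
J = 1521 (J = (-35 - 4)**2 = (-39)**2 = 1521)
(J + 3318)*(-13*(-130) + t) = (1521 + 3318)*(-13*(-130) + 4469) = 4839*(1690 + 4469) = 4839*6159 = 29803401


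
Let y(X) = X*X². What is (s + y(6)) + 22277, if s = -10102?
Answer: 12391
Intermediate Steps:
y(X) = X³
(s + y(6)) + 22277 = (-10102 + 6³) + 22277 = (-10102 + 216) + 22277 = -9886 + 22277 = 12391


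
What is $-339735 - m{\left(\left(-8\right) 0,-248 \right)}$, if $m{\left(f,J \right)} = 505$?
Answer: $-340240$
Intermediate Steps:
$-339735 - m{\left(\left(-8\right) 0,-248 \right)} = -339735 - 505 = -340240$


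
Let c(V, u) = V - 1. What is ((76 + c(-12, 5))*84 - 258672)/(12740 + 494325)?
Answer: -50676/101413 ≈ -0.49970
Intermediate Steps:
c(V, u) = -1 + V
((76 + c(-12, 5))*84 - 258672)/(12740 + 494325) = ((76 + (-1 - 12))*84 - 258672)/(12740 + 494325) = ((76 - 13)*84 - 258672)/507065 = (63*84 - 258672)*(1/507065) = (5292 - 258672)*(1/507065) = -253380*1/507065 = -50676/101413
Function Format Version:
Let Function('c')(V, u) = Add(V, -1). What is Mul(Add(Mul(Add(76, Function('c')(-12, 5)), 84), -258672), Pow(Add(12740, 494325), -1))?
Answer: Rational(-50676, 101413) ≈ -0.49970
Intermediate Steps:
Function('c')(V, u) = Add(-1, V)
Mul(Add(Mul(Add(76, Function('c')(-12, 5)), 84), -258672), Pow(Add(12740, 494325), -1)) = Mul(Add(Mul(Add(76, Add(-1, -12)), 84), -258672), Pow(Add(12740, 494325), -1)) = Mul(Add(Mul(Add(76, -13), 84), -258672), Pow(507065, -1)) = Mul(Add(Mul(63, 84), -258672), Rational(1, 507065)) = Mul(Add(5292, -258672), Rational(1, 507065)) = Mul(-253380, Rational(1, 507065)) = Rational(-50676, 101413)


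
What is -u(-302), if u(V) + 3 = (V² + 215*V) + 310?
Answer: -26581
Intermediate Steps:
u(V) = 307 + V² + 215*V (u(V) = -3 + ((V² + 215*V) + 310) = -3 + (310 + V² + 215*V) = 307 + V² + 215*V)
-u(-302) = -(307 + (-302)² + 215*(-302)) = -(307 + 91204 - 64930) = -1*26581 = -26581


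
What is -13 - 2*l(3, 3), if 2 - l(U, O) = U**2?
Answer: 1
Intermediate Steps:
l(U, O) = 2 - U**2
-13 - 2*l(3, 3) = -13 - 2*(2 - 1*3**2) = -13 - 2*(2 - 1*9) = -13 - 2*(2 - 9) = -13 - 2*(-7) = -13 + 14 = 1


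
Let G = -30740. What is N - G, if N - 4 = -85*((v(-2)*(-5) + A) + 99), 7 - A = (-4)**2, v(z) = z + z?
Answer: 21394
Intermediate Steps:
v(z) = 2*z
A = -9 (A = 7 - 1*(-4)**2 = 7 - 1*16 = 7 - 16 = -9)
N = -9346 (N = 4 - 85*(((2*(-2))*(-5) - 9) + 99) = 4 - 85*((-4*(-5) - 9) + 99) = 4 - 85*((20 - 9) + 99) = 4 - 85*(11 + 99) = 4 - 85*110 = 4 - 9350 = -9346)
N - G = -9346 - 1*(-30740) = -9346 + 30740 = 21394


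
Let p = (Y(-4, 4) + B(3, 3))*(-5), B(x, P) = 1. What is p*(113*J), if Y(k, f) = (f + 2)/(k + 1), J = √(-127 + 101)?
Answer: 565*I*√26 ≈ 2880.9*I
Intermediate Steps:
J = I*√26 (J = √(-26) = I*√26 ≈ 5.099*I)
Y(k, f) = (2 + f)/(1 + k)
p = 5 (p = ((2 + 4)/(1 - 4) + 1)*(-5) = (6/(-3) + 1)*(-5) = (-⅓*6 + 1)*(-5) = (-2 + 1)*(-5) = -1*(-5) = 5)
p*(113*J) = 5*(113*(I*√26)) = 5*(113*I*√26) = 565*I*√26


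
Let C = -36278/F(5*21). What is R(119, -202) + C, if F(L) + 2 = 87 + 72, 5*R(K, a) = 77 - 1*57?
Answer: -35650/157 ≈ -227.07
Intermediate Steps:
R(K, a) = 4 (R(K, a) = (77 - 1*57)/5 = (77 - 57)/5 = (1/5)*20 = 4)
F(L) = 157 (F(L) = -2 + (87 + 72) = -2 + 159 = 157)
C = -36278/157 ≈ -231.07
R(119, -202) + C = 4 - 36278/157 = -35650/157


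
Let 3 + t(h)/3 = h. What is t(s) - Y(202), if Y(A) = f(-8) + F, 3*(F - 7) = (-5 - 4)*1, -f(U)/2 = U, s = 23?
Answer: 40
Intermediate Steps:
f(U) = -2*U
F = 4 (F = 7 + ((-5 - 4)*1)/3 = 7 + (-9*1)/3 = 7 + (⅓)*(-9) = 7 - 3 = 4)
Y(A) = 20 (Y(A) = -2*(-8) + 4 = 16 + 4 = 20)
t(h) = -9 + 3*h
t(s) - Y(202) = (-9 + 3*23) - 1*20 = (-9 + 69) - 20 = 60 - 20 = 40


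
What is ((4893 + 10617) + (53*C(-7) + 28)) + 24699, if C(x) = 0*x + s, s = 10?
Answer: 40767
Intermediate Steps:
C(x) = 10 (C(x) = 0*x + 10 = 0 + 10 = 10)
((4893 + 10617) + (53*C(-7) + 28)) + 24699 = ((4893 + 10617) + (53*10 + 28)) + 24699 = (15510 + (530 + 28)) + 24699 = (15510 + 558) + 24699 = 16068 + 24699 = 40767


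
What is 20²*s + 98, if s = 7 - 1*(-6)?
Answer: 5298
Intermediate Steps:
s = 13 (s = 7 + 6 = 13)
20²*s + 98 = 20²*13 + 98 = 400*13 + 98 = 5200 + 98 = 5298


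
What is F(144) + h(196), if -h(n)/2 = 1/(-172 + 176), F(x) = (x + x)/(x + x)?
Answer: ½ ≈ 0.50000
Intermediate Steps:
F(x) = 1 (F(x) = (2*x)/((2*x)) = (2*x)*(1/(2*x)) = 1)
h(n) = -½ (h(n) = -2/(-172 + 176) = -2/4 = -2*¼ = -½)
F(144) + h(196) = 1 - ½ = ½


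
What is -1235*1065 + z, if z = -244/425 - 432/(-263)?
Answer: -147014743697/111775 ≈ -1.3153e+6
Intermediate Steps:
z = 119428/111775 (z = -244*1/425 - 432*(-1/263) = -244/425 + 432/263 = 119428/111775 ≈ 1.0685)
-1235*1065 + z = -1235*1065 + 119428/111775 = -1315275 + 119428/111775 = -147014743697/111775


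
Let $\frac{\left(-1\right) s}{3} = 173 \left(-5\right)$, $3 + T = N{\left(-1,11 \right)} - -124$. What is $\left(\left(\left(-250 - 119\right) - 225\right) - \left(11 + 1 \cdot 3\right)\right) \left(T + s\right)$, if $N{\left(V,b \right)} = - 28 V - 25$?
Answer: $-1653152$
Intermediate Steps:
$N{\left(V,b \right)} = -25 - 28 V$
$T = 124$ ($T = -3 - -127 = -3 + \left(\left(-25 + 28\right) + 124\right) = -3 + \left(3 + 124\right) = -3 + 127 = 124$)
$s = 2595$ ($s = - 3 \cdot 173 \left(-5\right) = \left(-3\right) \left(-865\right) = 2595$)
$\left(\left(\left(-250 - 119\right) - 225\right) - \left(11 + 1 \cdot 3\right)\right) \left(T + s\right) = \left(\left(\left(-250 - 119\right) - 225\right) - \left(11 + 1 \cdot 3\right)\right) \left(124 + 2595\right) = \left(\left(-369 - 225\right) - \left(11 + 3\right)\right) 2719 = \left(-594 - 14\right) 2719 = \left(-608\right) 2719 = -1653152$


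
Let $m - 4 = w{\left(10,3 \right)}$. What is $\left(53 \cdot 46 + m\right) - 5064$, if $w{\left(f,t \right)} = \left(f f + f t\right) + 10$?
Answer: $-2482$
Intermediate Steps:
$w{\left(f,t \right)} = 10 + f^{2} + f t$ ($w{\left(f,t \right)} = \left(f^{2} + f t\right) + 10 = 10 + f^{2} + f t$)
$m = 144$ ($m = 4 + \left(10 + 10^{2} + 10 \cdot 3\right) = 4 + \left(10 + 100 + 30\right) = 4 + 140 = 144$)
$\left(53 \cdot 46 + m\right) - 5064 = \left(53 \cdot 46 + 144\right) - 5064 = \left(2438 + 144\right) - 5064 = 2582 - 5064 = -2482$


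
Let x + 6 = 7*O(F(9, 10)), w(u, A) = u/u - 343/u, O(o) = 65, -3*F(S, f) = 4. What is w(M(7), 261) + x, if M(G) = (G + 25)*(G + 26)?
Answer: 474857/1056 ≈ 449.68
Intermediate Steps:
F(S, f) = -4/3 (F(S, f) = -⅓*4 = -4/3)
M(G) = (25 + G)*(26 + G)
w(u, A) = 1 - 343/u
x = 449 (x = -6 + 7*65 = -6 + 455 = 449)
w(M(7), 261) + x = (-343 + (650 + 7² + 51*7))/(650 + 7² + 51*7) + 449 = (-343 + (650 + 49 + 357))/(650 + 49 + 357) + 449 = (-343 + 1056)/1056 + 449 = (1/1056)*713 + 449 = 713/1056 + 449 = 474857/1056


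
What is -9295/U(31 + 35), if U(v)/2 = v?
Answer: -845/12 ≈ -70.417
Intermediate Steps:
U(v) = 2*v
-9295/U(31 + 35) = -9295*1/(2*(31 + 35)) = -9295/(2*66) = -9295/132 = -9295*1/132 = -845/12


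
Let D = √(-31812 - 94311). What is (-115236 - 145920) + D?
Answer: -261156 + I*√126123 ≈ -2.6116e+5 + 355.14*I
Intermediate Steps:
D = I*√126123 (D = √(-126123) = I*√126123 ≈ 355.14*I)
(-115236 - 145920) + D = (-115236 - 145920) + I*√126123 = -261156 + I*√126123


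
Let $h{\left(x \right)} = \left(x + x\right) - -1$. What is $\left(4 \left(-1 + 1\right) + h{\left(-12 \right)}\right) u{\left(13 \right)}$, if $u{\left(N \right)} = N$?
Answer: $-299$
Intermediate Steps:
$h{\left(x \right)} = 1 + 2 x$ ($h{\left(x \right)} = 2 x + 1 = 1 + 2 x$)
$\left(4 \left(-1 + 1\right) + h{\left(-12 \right)}\right) u{\left(13 \right)} = \left(4 \left(-1 + 1\right) + \left(1 + 2 \left(-12\right)\right)\right) 13 = \left(4 \cdot 0 + \left(1 - 24\right)\right) 13 = \left(0 - 23\right) 13 = \left(-23\right) 13 = -299$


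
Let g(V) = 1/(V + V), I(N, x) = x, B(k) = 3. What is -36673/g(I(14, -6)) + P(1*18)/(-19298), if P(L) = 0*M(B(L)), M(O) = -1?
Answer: 440076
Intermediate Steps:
P(L) = 0 (P(L) = 0*(-1) = 0)
g(V) = 1/(2*V)
-36673/g(I(14, -6)) + P(1*18)/(-19298) = -36673/((1/2)/(-6)) + 0/(-19298) = -36673/((1/2)*(-1/6)) + 0*(-1/19298) = -36673/(-1/12) + 0 = -36673*(-12) + 0 = 440076 + 0 = 440076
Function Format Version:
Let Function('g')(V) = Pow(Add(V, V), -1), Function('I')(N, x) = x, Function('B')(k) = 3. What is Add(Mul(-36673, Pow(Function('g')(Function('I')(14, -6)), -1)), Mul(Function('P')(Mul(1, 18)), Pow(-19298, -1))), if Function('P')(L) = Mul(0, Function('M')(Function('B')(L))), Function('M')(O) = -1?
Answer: 440076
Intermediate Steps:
Function('P')(L) = 0 (Function('P')(L) = Mul(0, -1) = 0)
Function('g')(V) = Mul(Rational(1, 2), Pow(V, -1)) (Function('g')(V) = Pow(Mul(2, V), -1) = Mul(Rational(1, 2), Pow(V, -1)))
Add(Mul(-36673, Pow(Function('g')(Function('I')(14, -6)), -1)), Mul(Function('P')(Mul(1, 18)), Pow(-19298, -1))) = Add(Mul(-36673, Pow(Mul(Rational(1, 2), Pow(-6, -1)), -1)), Mul(0, Pow(-19298, -1))) = Add(Mul(-36673, Pow(Mul(Rational(1, 2), Rational(-1, 6)), -1)), Mul(0, Rational(-1, 19298))) = Add(Mul(-36673, Pow(Rational(-1, 12), -1)), 0) = Add(Mul(-36673, -12), 0) = Add(440076, 0) = 440076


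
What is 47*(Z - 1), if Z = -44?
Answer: -2115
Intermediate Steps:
47*(Z - 1) = 47*(-44 - 1) = 47*(-45) = -2115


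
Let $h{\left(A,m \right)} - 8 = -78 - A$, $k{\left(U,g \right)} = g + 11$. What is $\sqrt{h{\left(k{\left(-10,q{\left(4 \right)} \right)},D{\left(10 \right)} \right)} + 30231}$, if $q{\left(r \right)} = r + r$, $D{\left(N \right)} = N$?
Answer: $\sqrt{30142} \approx 173.61$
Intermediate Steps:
$q{\left(r \right)} = 2 r$
$k{\left(U,g \right)} = 11 + g$
$h{\left(A,m \right)} = -70 - A$ ($h{\left(A,m \right)} = 8 - \left(78 + A\right) = -70 - A$)
$\sqrt{h{\left(k{\left(-10,q{\left(4 \right)} \right)},D{\left(10 \right)} \right)} + 30231} = \sqrt{\left(-70 - \left(11 + 2 \cdot 4\right)\right) + 30231} = \sqrt{\left(-70 - \left(11 + 8\right)\right) + 30231} = \sqrt{\left(-70 - 19\right) + 30231} = \sqrt{-89 + 30231} = \sqrt{30142}$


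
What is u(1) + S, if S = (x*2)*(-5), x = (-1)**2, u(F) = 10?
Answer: 0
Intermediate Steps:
x = 1
S = -10 (S = (1*2)*(-5) = 2*(-5) = -10)
u(1) + S = 10 - 10 = 0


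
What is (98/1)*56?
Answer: 5488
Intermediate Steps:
(98/1)*56 = (98*1)*56 = 98*56 = 5488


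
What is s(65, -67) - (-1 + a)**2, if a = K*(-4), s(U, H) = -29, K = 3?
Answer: -198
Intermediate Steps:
a = -12 (a = 3*(-4) = -12)
s(65, -67) - (-1 + a)**2 = -29 - (-1 - 12)**2 = -29 - 1*(-13)**2 = -29 - 1*169 = -29 - 169 = -198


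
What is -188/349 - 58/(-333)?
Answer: -42362/116217 ≈ -0.36451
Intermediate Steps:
-188/349 - 58/(-333) = -188*1/349 - 58*(-1/333) = -188/349 + 58/333 = -42362/116217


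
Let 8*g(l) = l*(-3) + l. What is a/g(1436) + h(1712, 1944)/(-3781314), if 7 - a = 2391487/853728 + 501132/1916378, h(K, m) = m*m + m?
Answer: -62365718441435204549/61692929363079440544 ≈ -1.0109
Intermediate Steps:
h(K, m) = m + m² (h(K, m) = m² + m = m + m²)
a = 3220817703053/818032778592 (a = 7 - (2391487/853728 + 501132/1916378) = 7 - (2391487*(1/853728) + 501132*(1/1916378)) = 7 - (2391487/853728 + 250566/958189) = 7 - 1*2505411747091/818032778592 = 7 - 2505411747091/818032778592 = 3220817703053/818032778592 ≈ 3.9373)
g(l) = -l/4 (g(l) = (l*(-3) + l)/8 = (-3*l + l)/8 = (-2*l)/8 = -l/4)
a/g(1436) + h(1712, 1944)/(-3781314) = 3220817703053/(818032778592*((-¼*1436))) + (1944*(1 + 1944))/(-3781314) = (3220817703053/818032778592)/(-359) + (1944*1945)*(-1/3781314) = (3220817703053/818032778592)*(-1/359) + 3781080*(-1/3781314) = -3220817703053/293673767514528 - 210060/210073 = -62365718441435204549/61692929363079440544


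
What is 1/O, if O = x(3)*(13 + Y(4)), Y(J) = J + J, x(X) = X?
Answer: 1/63 ≈ 0.015873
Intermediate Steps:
Y(J) = 2*J
O = 63 (O = 3*(13 + 2*4) = 3*(13 + 8) = 3*21 = 63)
1/O = 1/63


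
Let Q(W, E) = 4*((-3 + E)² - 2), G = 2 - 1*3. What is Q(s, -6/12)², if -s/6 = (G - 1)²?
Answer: 1681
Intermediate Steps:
G = -1 (G = 2 - 3 = -1)
s = -24 (s = -6*(-1 - 1)² = -6*(-2)² = -6*4 = -24)
Q(W, E) = -8 + 4*(-3 + E)² (Q(W, E) = 4*(-2 + (-3 + E)²) = -8 + 4*(-3 + E)²)
Q(s, -6/12)² = (-8 + 4*(-3 - 6/12)²)² = (-8 + 4*(-3 - 6*1/12)²)² = (-8 + 4*(-3 - ½)²)² = (-8 + 4*(-7/2)²)² = (-8 + 4*(49/4))² = (-8 + 49)² = 41² = 1681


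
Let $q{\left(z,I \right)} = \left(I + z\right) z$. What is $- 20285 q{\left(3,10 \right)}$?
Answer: $-791115$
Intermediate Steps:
$q{\left(z,I \right)} = z \left(I + z\right)$
$- 20285 q{\left(3,10 \right)} = - 20285 \cdot 3 \left(10 + 3\right) = - 20285 \cdot 3 \cdot 13 = \left(-20285\right) 39 = -791115$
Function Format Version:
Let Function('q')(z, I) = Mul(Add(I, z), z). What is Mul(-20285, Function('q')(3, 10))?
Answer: -791115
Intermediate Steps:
Function('q')(z, I) = Mul(z, Add(I, z))
Mul(-20285, Function('q')(3, 10)) = Mul(-20285, Mul(3, Add(10, 3))) = Mul(-20285, Mul(3, 13)) = Mul(-20285, 39) = -791115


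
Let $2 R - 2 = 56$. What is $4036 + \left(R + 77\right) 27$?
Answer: $6898$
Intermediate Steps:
$R = 29$ ($R = 1 + \frac{1}{2} \cdot 56 = 1 + 28 = 29$)
$4036 + \left(R + 77\right) 27 = 4036 + \left(29 + 77\right) 27 = 4036 + 106 \cdot 27 = 4036 + 2862 = 6898$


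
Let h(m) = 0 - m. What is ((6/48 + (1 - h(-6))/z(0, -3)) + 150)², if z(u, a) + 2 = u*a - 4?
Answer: 13126129/576 ≈ 22788.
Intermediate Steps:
h(m) = -m
z(u, a) = -6 + a*u (z(u, a) = -2 + (u*a - 4) = -2 + (a*u - 4) = -2 + (-4 + a*u) = -6 + a*u)
((6/48 + (1 - h(-6))/z(0, -3)) + 150)² = ((6/48 + (1 - (-1)*(-6))/(-6 - 3*0)) + 150)² = ((6*(1/48) + (1 - 1*6)/(-6 + 0)) + 150)² = ((⅛ + (1 - 6)/(-6)) + 150)² = ((⅛ - 5*(-⅙)) + 150)² = ((⅛ + ⅚) + 150)² = (23/24 + 150)² = (3623/24)² = 13126129/576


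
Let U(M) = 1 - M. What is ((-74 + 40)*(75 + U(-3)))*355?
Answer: -953530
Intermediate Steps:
((-74 + 40)*(75 + U(-3)))*355 = ((-74 + 40)*(75 + (1 - 1*(-3))))*355 = -34*(75 + (1 + 3))*355 = -34*(75 + 4)*355 = -34*79*355 = -2686*355 = -953530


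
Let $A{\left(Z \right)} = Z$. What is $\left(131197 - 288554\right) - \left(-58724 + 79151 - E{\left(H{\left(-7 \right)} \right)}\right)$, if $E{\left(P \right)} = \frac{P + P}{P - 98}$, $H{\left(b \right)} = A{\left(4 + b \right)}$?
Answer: $- \frac{17956178}{101} \approx -1.7778 \cdot 10^{5}$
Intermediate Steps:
$H{\left(b \right)} = 4 + b$
$E{\left(P \right)} = \frac{2 P}{-98 + P}$
$\left(131197 - 288554\right) - \left(-58724 + 79151 - E{\left(H{\left(-7 \right)} \right)}\right) = \left(131197 - 288554\right) - \left(-58724 + 79151 - \frac{2 \left(4 - 7\right)}{-98 + \left(4 - 7\right)}\right) = -157357 - \left(20427 + \frac{6}{-98 - 3}\right) = -157357 + \left(2 \left(-3\right) \frac{1}{-101} - 20427\right) = -157357 - \left(20427 + 6 \left(- \frac{1}{101}\right)\right) = -157357 + \left(\frac{6}{101} - 20427\right) = -157357 - \frac{2063121}{101} = - \frac{17956178}{101}$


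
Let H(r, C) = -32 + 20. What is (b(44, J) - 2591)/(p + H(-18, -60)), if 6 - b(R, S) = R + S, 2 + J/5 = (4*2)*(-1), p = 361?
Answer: -2579/349 ≈ -7.3897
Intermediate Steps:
J = -50 (J = -10 + 5*((4*2)*(-1)) = -10 + 5*(8*(-1)) = -10 + 5*(-8) = -10 - 40 = -50)
b(R, S) = 6 - R - S (b(R, S) = 6 - (R + S) = 6 + (-R - S) = 6 - R - S)
H(r, C) = -12
(b(44, J) - 2591)/(p + H(-18, -60)) = ((6 - 1*44 - 1*(-50)) - 2591)/(361 - 12) = ((6 - 44 + 50) - 2591)/349 = (12 - 2591)*(1/349) = -2579*1/349 = -2579/349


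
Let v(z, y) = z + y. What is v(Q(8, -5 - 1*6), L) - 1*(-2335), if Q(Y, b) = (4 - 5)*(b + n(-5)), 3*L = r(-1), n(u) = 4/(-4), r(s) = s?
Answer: 7040/3 ≈ 2346.7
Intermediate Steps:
n(u) = -1 (n(u) = 4*(-¼) = -1)
L = -⅓ (L = (⅓)*(-1) = -⅓ ≈ -0.33333)
Q(Y, b) = 1 - b (Q(Y, b) = (4 - 5)*(b - 1) = -(-1 + b) = 1 - b)
v(z, y) = y + z
v(Q(8, -5 - 1*6), L) - 1*(-2335) = (-⅓ + (1 - (-5 - 1*6))) - 1*(-2335) = (-⅓ + (1 - (-5 - 6))) + 2335 = (-⅓ + (1 - 1*(-11))) + 2335 = (-⅓ + (1 + 11)) + 2335 = (-⅓ + 12) + 2335 = 35/3 + 2335 = 7040/3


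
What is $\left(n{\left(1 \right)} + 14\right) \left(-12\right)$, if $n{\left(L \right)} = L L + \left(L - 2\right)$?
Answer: $-168$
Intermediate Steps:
$n{\left(L \right)} = -2 + L + L^{2}$ ($n{\left(L \right)} = L^{2} + \left(-2 + L\right) = -2 + L + L^{2}$)
$\left(n{\left(1 \right)} + 14\right) \left(-12\right) = \left(\left(-2 + 1 + 1^{2}\right) + 14\right) \left(-12\right) = \left(\left(-2 + 1 + 1\right) + 14\right) \left(-12\right) = \left(0 + 14\right) \left(-12\right) = 14 \left(-12\right) = -168$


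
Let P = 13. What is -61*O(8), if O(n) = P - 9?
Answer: -244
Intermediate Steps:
O(n) = 4 (O(n) = 13 - 9 = 4)
-61*O(8) = -61*4 = -244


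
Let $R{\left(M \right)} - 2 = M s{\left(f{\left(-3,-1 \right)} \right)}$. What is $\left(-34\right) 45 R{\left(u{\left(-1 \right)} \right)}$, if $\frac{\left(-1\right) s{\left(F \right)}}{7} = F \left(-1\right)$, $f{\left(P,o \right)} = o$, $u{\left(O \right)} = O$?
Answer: $-13770$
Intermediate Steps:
$s{\left(F \right)} = 7 F$ ($s{\left(F \right)} = - 7 F \left(-1\right) = - 7 \left(- F\right) = 7 F$)
$R{\left(M \right)} = 2 - 7 M$ ($R{\left(M \right)} = 2 + M 7 \left(-1\right) = 2 + M \left(-7\right) = 2 - 7 M$)
$\left(-34\right) 45 R{\left(u{\left(-1 \right)} \right)} = \left(-34\right) 45 \left(2 - -7\right) = - 1530 \left(2 + 7\right) = \left(-1530\right) 9 = -13770$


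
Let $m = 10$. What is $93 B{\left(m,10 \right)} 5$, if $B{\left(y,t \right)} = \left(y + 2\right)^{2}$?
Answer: $66960$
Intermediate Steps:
$B{\left(y,t \right)} = \left(2 + y\right)^{2}$
$93 B{\left(m,10 \right)} 5 = 93 \left(2 + 10\right)^{2} \cdot 5 = 93 \cdot 12^{2} \cdot 5 = 93 \cdot 144 \cdot 5 = 13392 \cdot 5 = 66960$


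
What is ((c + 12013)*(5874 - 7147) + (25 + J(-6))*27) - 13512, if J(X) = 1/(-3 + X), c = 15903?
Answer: -35549908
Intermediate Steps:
((c + 12013)*(5874 - 7147) + (25 + J(-6))*27) - 13512 = ((15903 + 12013)*(5874 - 7147) + (25 + 1/(-3 - 6))*27) - 13512 = (27916*(-1273) + (25 + 1/(-9))*27) - 13512 = (-35537068 + (25 - 1/9)*27) - 13512 = (-35537068 + (224/9)*27) - 13512 = (-35537068 + 672) - 13512 = -35536396 - 13512 = -35549908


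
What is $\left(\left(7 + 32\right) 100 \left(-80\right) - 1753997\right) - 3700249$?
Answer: $-5766246$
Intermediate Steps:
$\left(\left(7 + 32\right) 100 \left(-80\right) - 1753997\right) - 3700249 = \left(39 \cdot 100 \left(-80\right) - 1753997\right) - 3700249 = \left(3900 \left(-80\right) - 1753997\right) - 3700249 = \left(-312000 - 1753997\right) - 3700249 = -2065997 - 3700249 = -5766246$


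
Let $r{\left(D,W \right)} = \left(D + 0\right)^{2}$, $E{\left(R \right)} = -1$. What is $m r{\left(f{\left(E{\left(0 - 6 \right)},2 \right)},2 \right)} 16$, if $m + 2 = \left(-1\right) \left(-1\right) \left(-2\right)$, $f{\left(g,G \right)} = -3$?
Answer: $-576$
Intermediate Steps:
$m = -4$ ($m = -2 + \left(-1\right) \left(-1\right) \left(-2\right) = -2 + 1 \left(-2\right) = -2 - 2 = -4$)
$r{\left(D,W \right)} = D^{2}$
$m r{\left(f{\left(E{\left(0 - 6 \right)},2 \right)},2 \right)} 16 = - 4 \left(-3\right)^{2} \cdot 16 = \left(-4\right) 9 \cdot 16 = \left(-36\right) 16 = -576$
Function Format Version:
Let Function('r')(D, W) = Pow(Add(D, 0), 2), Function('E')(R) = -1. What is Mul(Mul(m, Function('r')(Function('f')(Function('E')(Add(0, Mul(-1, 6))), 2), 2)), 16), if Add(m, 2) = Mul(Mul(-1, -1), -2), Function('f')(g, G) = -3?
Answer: -576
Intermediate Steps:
m = -4 (m = Add(-2, Mul(Mul(-1, -1), -2)) = Add(-2, Mul(1, -2)) = Add(-2, -2) = -4)
Function('r')(D, W) = Pow(D, 2)
Mul(Mul(m, Function('r')(Function('f')(Function('E')(Add(0, Mul(-1, 6))), 2), 2)), 16) = Mul(Mul(-4, Pow(-3, 2)), 16) = Mul(Mul(-4, 9), 16) = Mul(-36, 16) = -576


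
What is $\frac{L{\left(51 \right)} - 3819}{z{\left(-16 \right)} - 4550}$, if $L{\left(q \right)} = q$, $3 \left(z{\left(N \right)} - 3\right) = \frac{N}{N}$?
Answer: $\frac{1413}{1705} \approx 0.82874$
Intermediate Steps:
$z{\left(N \right)} = \frac{10}{3}$ ($z{\left(N \right)} = 3 + \frac{N \frac{1}{N}}{3} = 3 + \frac{1}{3} \cdot 1 = 3 + \frac{1}{3} = \frac{10}{3}$)
$\frac{L{\left(51 \right)} - 3819}{z{\left(-16 \right)} - 4550} = \frac{51 - 3819}{\frac{10}{3} - 4550} = - \frac{3768}{- \frac{13640}{3}} = \left(-3768\right) \left(- \frac{3}{13640}\right) = \frac{1413}{1705}$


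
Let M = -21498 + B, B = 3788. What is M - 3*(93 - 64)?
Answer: -17797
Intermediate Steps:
M = -17710 (M = -21498 + 3788 = -17710)
M - 3*(93 - 64) = -17710 - 3*(93 - 64) = -17710 - 3*29 = -17710 - 87 = -17797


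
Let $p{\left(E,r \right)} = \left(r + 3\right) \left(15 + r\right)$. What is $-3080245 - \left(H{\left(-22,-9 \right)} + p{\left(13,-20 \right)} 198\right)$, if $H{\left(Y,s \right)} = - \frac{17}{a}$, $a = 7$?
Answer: $- \frac{21679508}{7} \approx -3.0971 \cdot 10^{6}$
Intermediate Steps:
$H{\left(Y,s \right)} = - \frac{17}{7}$
$p{\left(E,r \right)} = \left(3 + r\right) \left(15 + r\right)$
$-3080245 - \left(H{\left(-22,-9 \right)} + p{\left(13,-20 \right)} 198\right) = -3080245 - \left(- \frac{17}{7} + \left(45 + \left(-20\right)^{2} + 18 \left(-20\right)\right) 198\right) = -3080245 - \left(- \frac{17}{7} + \left(45 + 400 - 360\right) 198\right) = -3080245 - \left(- \frac{17}{7} + 85 \cdot 198\right) = -3080245 - \left(- \frac{17}{7} + 16830\right) = -3080245 - \frac{117793}{7} = - \frac{21679508}{7}$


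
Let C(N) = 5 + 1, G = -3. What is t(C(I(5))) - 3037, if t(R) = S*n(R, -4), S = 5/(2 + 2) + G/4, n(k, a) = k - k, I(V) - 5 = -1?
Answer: -3037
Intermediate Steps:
I(V) = 4 (I(V) = 5 - 1 = 4)
n(k, a) = 0
S = ½ (S = 5/(2 + 2) - 3/4 = 5/4 - 3*¼ = 5*(¼) - ¾ = 5/4 - ¾ = ½ ≈ 0.50000)
C(N) = 6
t(R) = 0 (t(R) = (½)*0 = 0)
t(C(I(5))) - 3037 = 0 - 3037 = -3037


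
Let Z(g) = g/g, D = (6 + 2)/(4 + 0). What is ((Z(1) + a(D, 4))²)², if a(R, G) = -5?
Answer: 256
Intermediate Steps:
D = 2 (D = 8/4 = 8*(¼) = 2)
Z(g) = 1
((Z(1) + a(D, 4))²)² = ((1 - 5)²)² = ((-4)²)² = 16² = 256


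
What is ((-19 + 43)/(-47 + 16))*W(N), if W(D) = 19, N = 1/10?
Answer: -456/31 ≈ -14.710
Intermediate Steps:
N = 1/10 ≈ 0.10000
((-19 + 43)/(-47 + 16))*W(N) = ((-19 + 43)/(-47 + 16))*19 = (24/(-31))*19 = (24*(-1/31))*19 = -24/31*19 = -456/31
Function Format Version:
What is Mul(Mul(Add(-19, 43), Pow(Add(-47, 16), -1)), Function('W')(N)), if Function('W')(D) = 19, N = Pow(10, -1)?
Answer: Rational(-456, 31) ≈ -14.710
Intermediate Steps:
N = Rational(1, 10) ≈ 0.10000
Mul(Mul(Add(-19, 43), Pow(Add(-47, 16), -1)), Function('W')(N)) = Mul(Mul(Add(-19, 43), Pow(Add(-47, 16), -1)), 19) = Mul(Mul(24, Pow(-31, -1)), 19) = Mul(Mul(24, Rational(-1, 31)), 19) = Mul(Rational(-24, 31), 19) = Rational(-456, 31)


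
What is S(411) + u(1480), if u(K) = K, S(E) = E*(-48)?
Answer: -18248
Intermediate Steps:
S(E) = -48*E
S(411) + u(1480) = -48*411 + 1480 = -19728 + 1480 = -18248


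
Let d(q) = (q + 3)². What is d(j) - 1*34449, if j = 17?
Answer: -34049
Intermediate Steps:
d(q) = (3 + q)²
d(j) - 1*34449 = (3 + 17)² - 1*34449 = 20² - 34449 = 400 - 34449 = -34049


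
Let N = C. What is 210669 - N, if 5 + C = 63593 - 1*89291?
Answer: 236372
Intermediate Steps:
C = -25703 (C = -5 + (63593 - 1*89291) = -5 + (63593 - 89291) = -5 - 25698 = -25703)
N = -25703
210669 - N = 210669 - 1*(-25703) = 210669 + 25703 = 236372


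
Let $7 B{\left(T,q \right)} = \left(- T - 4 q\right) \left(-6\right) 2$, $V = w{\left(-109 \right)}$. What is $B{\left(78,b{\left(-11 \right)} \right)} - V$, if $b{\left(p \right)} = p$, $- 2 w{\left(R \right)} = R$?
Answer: $\frac{53}{14} \approx 3.7857$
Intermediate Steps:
$w{\left(R \right)} = - \frac{R}{2}$
$V = \frac{109}{2}$ ($V = \left(- \frac{1}{2}\right) \left(-109\right) = \frac{109}{2} \approx 54.5$)
$B{\left(T,q \right)} = \frac{12 T}{7} + \frac{48 q}{7}$ ($B{\left(T,q \right)} = \frac{\left(- T - 4 q\right) \left(-6\right) 2}{7} = \frac{\left(6 T + 24 q\right) 2}{7} = \frac{12 T + 48 q}{7} = \frac{12 T}{7} + \frac{48 q}{7}$)
$B{\left(78,b{\left(-11 \right)} \right)} - V = \left(\frac{12}{7} \cdot 78 + \frac{48}{7} \left(-11\right)\right) - \frac{109}{2} = \left(\frac{936}{7} - \frac{528}{7}\right) - \frac{109}{2} = \frac{408}{7} - \frac{109}{2} = \frac{53}{14}$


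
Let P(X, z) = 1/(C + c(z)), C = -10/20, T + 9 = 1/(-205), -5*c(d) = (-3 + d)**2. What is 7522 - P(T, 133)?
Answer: 50856244/6761 ≈ 7522.0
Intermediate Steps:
c(d) = -(-3 + d)**2/5
T = -1846/205 (T = -9 + 1/(-205) = -9 - 1/205 = -1846/205 ≈ -9.0049)
C = -1/2 (C = -10*1/20 = -1/2 ≈ -0.50000)
P(X, z) = 1/(-1/2 - (-3 + z)**2/5)
7522 - P(T, 133) = 7522 - (-10)/(5 + 2*(-3 + 133)**2) = 7522 - (-10)/(5 + 2*130**2) = 7522 - (-10)/(5 + 2*16900) = 7522 - (-10)/(5 + 33800) = 7522 - (-10)/33805 = 7522 - 1*(-2/6761) = 7522 + 2/6761 = 50856244/6761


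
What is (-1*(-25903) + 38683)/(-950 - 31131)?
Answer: -64586/32081 ≈ -2.0132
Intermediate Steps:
(-1*(-25903) + 38683)/(-950 - 31131) = (25903 + 38683)/(-32081) = 64586*(-1/32081) = -64586/32081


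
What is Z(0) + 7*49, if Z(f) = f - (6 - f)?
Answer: 337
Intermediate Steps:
Z(f) = -6 + 2*f (Z(f) = f + (-6 + f) = -6 + 2*f)
Z(0) + 7*49 = (-6 + 2*0) + 7*49 = (-6 + 0) + 343 = -6 + 343 = 337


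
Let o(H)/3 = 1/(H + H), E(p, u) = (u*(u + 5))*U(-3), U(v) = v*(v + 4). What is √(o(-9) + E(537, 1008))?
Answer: I*√110279238/6 ≈ 1750.2*I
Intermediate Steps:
U(v) = v*(4 + v)
E(p, u) = -3*u*(5 + u) (E(p, u) = (u*(u + 5))*(-3*(4 - 3)) = (u*(5 + u))*(-3*1) = (u*(5 + u))*(-3) = -3*u*(5 + u))
o(H) = 3/(2*H) (o(H) = 3/(H + H) = 3/((2*H)) = 3*(1/(2*H)) = 3/(2*H))
√(o(-9) + E(537, 1008)) = √((3/2)/(-9) - 3*1008*(5 + 1008)) = √((3/2)*(-⅑) - 3*1008*1013) = √(-⅙ - 3063312) = √(-18379873/6) = I*√110279238/6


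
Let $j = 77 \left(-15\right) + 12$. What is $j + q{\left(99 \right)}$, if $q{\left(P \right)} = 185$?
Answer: $-958$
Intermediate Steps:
$j = -1143$ ($j = -1155 + 12 = -1143$)
$j + q{\left(99 \right)} = -1143 + 185 = -958$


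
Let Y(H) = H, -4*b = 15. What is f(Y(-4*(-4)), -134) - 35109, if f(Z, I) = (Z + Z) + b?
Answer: -140323/4 ≈ -35081.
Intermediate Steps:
b = -15/4 (b = -¼*15 = -15/4 ≈ -3.7500)
f(Z, I) = -15/4 + 2*Z (f(Z, I) = (Z + Z) - 15/4 = 2*Z - 15/4 = -15/4 + 2*Z)
f(Y(-4*(-4)), -134) - 35109 = (-15/4 + 2*(-4*(-4))) - 35109 = (-15/4 + 2*16) - 35109 = (-15/4 + 32) - 35109 = 113/4 - 35109 = -140323/4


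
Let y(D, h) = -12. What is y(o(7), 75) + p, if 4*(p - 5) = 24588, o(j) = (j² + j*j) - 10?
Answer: 6140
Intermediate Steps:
o(j) = -10 + 2*j² (o(j) = (j² + j²) - 10 = 2*j² - 10 = -10 + 2*j²)
p = 6152 (p = 5 + (¼)*24588 = 5 + 6147 = 6152)
y(o(7), 75) + p = -12 + 6152 = 6140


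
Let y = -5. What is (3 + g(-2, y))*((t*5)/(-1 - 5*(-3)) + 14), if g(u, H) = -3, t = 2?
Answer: 0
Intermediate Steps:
(3 + g(-2, y))*((t*5)/(-1 - 5*(-3)) + 14) = (3 - 3)*((2*5)/(-1 - 5*(-3)) + 14) = 0*(10/(-1 + 15) + 14) = 0*(10/14 + 14) = 0*(10*(1/14) + 14) = 0*(5/7 + 14) = 0*(103/7) = 0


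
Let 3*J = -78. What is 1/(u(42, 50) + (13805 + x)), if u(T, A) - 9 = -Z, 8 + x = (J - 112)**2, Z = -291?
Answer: 1/33141 ≈ 3.0174e-5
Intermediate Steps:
J = -26 (J = (1/3)*(-78) = -26)
x = 19036 (x = -8 + (-26 - 112)**2 = -8 + (-138)**2 = -8 + 19044 = 19036)
u(T, A) = 300 (u(T, A) = 9 - 1*(-291) = 9 + 291 = 300)
1/(u(42, 50) + (13805 + x)) = 1/(300 + (13805 + 19036)) = 1/(300 + 32841) = 1/33141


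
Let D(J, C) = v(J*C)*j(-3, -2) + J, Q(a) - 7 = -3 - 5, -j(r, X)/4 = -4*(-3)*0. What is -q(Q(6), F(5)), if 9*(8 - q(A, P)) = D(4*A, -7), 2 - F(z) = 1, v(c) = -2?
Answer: -76/9 ≈ -8.4444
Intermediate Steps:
j(r, X) = 0 (j(r, X) = -4*(-4*(-3))*0 = -48*0 = -4*0 = 0)
Q(a) = -1 (Q(a) = 7 + (-3 - 5) = 7 - 8 = -1)
F(z) = 1 (F(z) = 2 - 1*1 = 2 - 1 = 1)
D(J, C) = J (D(J, C) = -2*0 + J = 0 + J = J)
q(A, P) = 8 - 4*A/9
-q(Q(6), F(5)) = -(8 - 4/9*(-1)) = -(8 + 4/9) = -1*76/9 = -76/9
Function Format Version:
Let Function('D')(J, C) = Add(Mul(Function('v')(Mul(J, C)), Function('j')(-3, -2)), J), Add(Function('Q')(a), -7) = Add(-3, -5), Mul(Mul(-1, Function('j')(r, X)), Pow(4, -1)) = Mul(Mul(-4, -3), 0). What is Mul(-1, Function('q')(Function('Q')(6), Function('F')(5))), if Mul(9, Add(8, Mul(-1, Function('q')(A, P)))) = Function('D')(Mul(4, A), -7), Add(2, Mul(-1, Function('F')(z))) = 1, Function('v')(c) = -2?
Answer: Rational(-76, 9) ≈ -8.4444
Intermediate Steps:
Function('j')(r, X) = 0 (Function('j')(r, X) = Mul(-4, Mul(Mul(-4, -3), 0)) = Mul(-4, Mul(12, 0)) = Mul(-4, 0) = 0)
Function('Q')(a) = -1 (Function('Q')(a) = Add(7, Add(-3, -5)) = Add(7, -8) = -1)
Function('F')(z) = 1 (Function('F')(z) = Add(2, Mul(-1, 1)) = Add(2, -1) = 1)
Function('D')(J, C) = J (Function('D')(J, C) = Add(Mul(-2, 0), J) = Add(0, J) = J)
Function('q')(A, P) = Add(8, Mul(Rational(-4, 9), A)) (Function('q')(A, P) = Add(8, Mul(Rational(-1, 9), Mul(4, A))) = Add(8, Mul(Rational(-4, 9), A)))
Mul(-1, Function('q')(Function('Q')(6), Function('F')(5))) = Mul(-1, Add(8, Mul(Rational(-4, 9), -1))) = Mul(-1, Add(8, Rational(4, 9))) = Mul(-1, Rational(76, 9)) = Rational(-76, 9)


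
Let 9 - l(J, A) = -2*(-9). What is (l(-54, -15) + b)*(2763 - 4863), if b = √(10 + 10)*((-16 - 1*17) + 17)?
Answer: 18900 + 67200*√5 ≈ 1.6916e+5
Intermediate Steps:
l(J, A) = -9 (l(J, A) = 9 - (-2)*(-9) = 9 - 1*18 = 9 - 18 = -9)
b = -32*√5 (b = √20*((-16 - 17) + 17) = (2*√5)*(-33 + 17) = (2*√5)*(-16) = -32*√5 ≈ -71.554)
(l(-54, -15) + b)*(2763 - 4863) = (-9 - 32*√5)*(2763 - 4863) = (-9 - 32*√5)*(-2100) = 18900 + 67200*√5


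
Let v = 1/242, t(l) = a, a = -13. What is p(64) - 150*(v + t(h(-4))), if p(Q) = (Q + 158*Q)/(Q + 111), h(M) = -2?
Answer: 42509421/21175 ≈ 2007.5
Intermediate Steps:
t(l) = -13
v = 1/242 ≈ 0.0041322
p(Q) = 159*Q/(111 + Q) (p(Q) = (159*Q)/(111 + Q) = 159*Q/(111 + Q))
p(64) - 150*(v + t(h(-4))) = 159*64/(111 + 64) - 150*(1/242 - 13) = 159*64/175 - 150*(-3145/242) = 159*64*(1/175) + 235875/121 = 10176/175 + 235875/121 = 42509421/21175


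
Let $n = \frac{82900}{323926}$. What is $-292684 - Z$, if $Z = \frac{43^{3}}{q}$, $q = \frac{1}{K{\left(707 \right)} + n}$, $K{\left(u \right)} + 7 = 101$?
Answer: $- \frac{1261155614496}{161963} \approx -7.7867 \cdot 10^{6}$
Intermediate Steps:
$K{\left(u \right)} = 94$ ($K{\left(u \right)} = -7 + 101 = 94$)
$n = \frac{41450}{161963}$ ($n = 82900 \cdot \frac{1}{323926} = \frac{41450}{161963} \approx 0.25592$)
$q = \frac{161963}{15265972}$ ($q = \frac{1}{94 + \frac{41450}{161963}} = \frac{1}{\frac{15265972}{161963}} = \frac{161963}{15265972} \approx 0.010609$)
$Z = \frac{1213751635804}{161963}$ ($Z = \frac{43^{3}}{\frac{161963}{15265972}} = 79507 \cdot \frac{15265972}{161963} = \frac{1213751635804}{161963} \approx 7.494 \cdot 10^{6}$)
$-292684 - Z = -292684 - \frac{1213751635804}{161963} = - \frac{1261155614496}{161963}$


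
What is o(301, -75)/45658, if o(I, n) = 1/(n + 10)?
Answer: -1/2967770 ≈ -3.3695e-7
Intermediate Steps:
o(I, n) = 1/(10 + n)
o(301, -75)/45658 = 1/((10 - 75)*45658) = (1/45658)/(-65) = -1/65*1/45658 = -1/2967770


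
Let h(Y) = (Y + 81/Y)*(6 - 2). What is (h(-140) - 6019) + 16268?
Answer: 339034/35 ≈ 9686.7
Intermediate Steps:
h(Y) = 4*Y + 324/Y (h(Y) = (Y + 81/Y)*4 = 4*Y + 324/Y)
(h(-140) - 6019) + 16268 = ((4*(-140) + 324/(-140)) - 6019) + 16268 = ((-560 + 324*(-1/140)) - 6019) + 16268 = ((-560 - 81/35) - 6019) + 16268 = (-19681/35 - 6019) + 16268 = -230346/35 + 16268 = 339034/35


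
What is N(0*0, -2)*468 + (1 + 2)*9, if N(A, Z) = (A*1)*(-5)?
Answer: 27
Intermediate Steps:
N(A, Z) = -5*A (N(A, Z) = A*(-5) = -5*A)
N(0*0, -2)*468 + (1 + 2)*9 = -0*0*468 + (1 + 2)*9 = -5*0*468 + 3*9 = 0*468 + 27 = 0 + 27 = 27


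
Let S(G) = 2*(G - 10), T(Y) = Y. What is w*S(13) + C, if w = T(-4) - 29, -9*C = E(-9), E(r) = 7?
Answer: -1789/9 ≈ -198.78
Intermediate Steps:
S(G) = -20 + 2*G (S(G) = 2*(-10 + G) = -20 + 2*G)
C = -7/9 (C = -1/9*7 = -7/9 ≈ -0.77778)
w = -33 (w = -4 - 29 = -33)
w*S(13) + C = -33*(-20 + 2*13) - 7/9 = -33*(-20 + 26) - 7/9 = -33*6 - 7/9 = -198 - 7/9 = -1789/9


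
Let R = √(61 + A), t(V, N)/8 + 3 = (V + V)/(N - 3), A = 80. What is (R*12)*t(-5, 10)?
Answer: -2976*√141/7 ≈ -5048.3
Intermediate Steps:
t(V, N) = -24 + 16*V/(-3 + N) (t(V, N) = -24 + 8*((V + V)/(N - 3)) = -24 + 8*((2*V)/(-3 + N)) = -24 + 8*(2*V/(-3 + N)) = -24 + 16*V/(-3 + N))
R = √141 (R = √(61 + 80) = √141 ≈ 11.874)
(R*12)*t(-5, 10) = (√141*12)*(8*(9 - 3*10 + 2*(-5))/(-3 + 10)) = (12*√141)*(8*(9 - 30 - 10)/7) = (12*√141)*(8*(⅐)*(-31)) = (12*√141)*(-248/7) = -2976*√141/7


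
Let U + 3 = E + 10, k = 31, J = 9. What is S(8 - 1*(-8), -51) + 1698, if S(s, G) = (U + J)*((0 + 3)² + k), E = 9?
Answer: 2698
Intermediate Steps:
U = 16 (U = -3 + (9 + 10) = -3 + 19 = 16)
S(s, G) = 1000 (S(s, G) = (16 + 9)*((0 + 3)² + 31) = 25*(3² + 31) = 25*(9 + 31) = 25*40 = 1000)
S(8 - 1*(-8), -51) + 1698 = 1000 + 1698 = 2698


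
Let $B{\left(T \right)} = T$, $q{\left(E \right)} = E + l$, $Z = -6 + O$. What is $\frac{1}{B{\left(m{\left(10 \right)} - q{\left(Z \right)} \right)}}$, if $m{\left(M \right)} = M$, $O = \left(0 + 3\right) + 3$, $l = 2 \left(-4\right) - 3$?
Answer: $\frac{1}{21} \approx 0.047619$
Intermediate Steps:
$l = -11$ ($l = -8 - 3 = -11$)
$O = 6$ ($O = 3 + 3 = 6$)
$Z = 0$ ($Z = -6 + 6 = 0$)
$q{\left(E \right)} = -11 + E$ ($q{\left(E \right)} = E - 11 = -11 + E$)
$\frac{1}{B{\left(m{\left(10 \right)} - q{\left(Z \right)} \right)}} = \frac{1}{10 - \left(-11 + 0\right)} = \frac{1}{10 - -11} = \frac{1}{10 + 11} = \frac{1}{21}$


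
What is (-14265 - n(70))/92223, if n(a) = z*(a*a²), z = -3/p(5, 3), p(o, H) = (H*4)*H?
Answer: 42955/276669 ≈ 0.15526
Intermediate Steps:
p(o, H) = 4*H² (p(o, H) = (4*H)*H = 4*H²)
z = -1/12 (z = -3/(4*3²) = -3/(4*9) = -3/36 = -3*1/36 = -1/12 ≈ -0.083333)
n(a) = -a³/12 (n(a) = -a*a²/12 = -a³/12)
(-14265 - n(70))/92223 = (-14265 - (-1)*70³/12)/92223 = (-14265 - (-1)*343000/12)*(1/92223) = (-14265 - 1*(-85750/3))*(1/92223) = (-14265 + 85750/3)*(1/92223) = (42955/3)*(1/92223) = 42955/276669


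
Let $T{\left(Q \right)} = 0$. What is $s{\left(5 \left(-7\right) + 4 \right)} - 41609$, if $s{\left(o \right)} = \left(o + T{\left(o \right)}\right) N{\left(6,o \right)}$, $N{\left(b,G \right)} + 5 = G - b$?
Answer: $-40307$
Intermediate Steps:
$N{\left(b,G \right)} = -5 + G - b$ ($N{\left(b,G \right)} = -5 + \left(G - b\right) = -5 + G - b$)
$s{\left(o \right)} = o \left(-11 + o\right)$ ($s{\left(o \right)} = \left(o + 0\right) \left(-5 + o - 6\right) = o \left(-5 + o - 6\right) = o \left(-11 + o\right)$)
$s{\left(5 \left(-7\right) + 4 \right)} - 41609 = \left(5 \left(-7\right) + 4\right) \left(-11 + \left(5 \left(-7\right) + 4\right)\right) - 41609 = \left(-35 + 4\right) \left(-11 + \left(-35 + 4\right)\right) - 41609 = - 31 \left(-11 - 31\right) - 41609 = \left(-31\right) \left(-42\right) - 41609 = 1302 - 41609 = -40307$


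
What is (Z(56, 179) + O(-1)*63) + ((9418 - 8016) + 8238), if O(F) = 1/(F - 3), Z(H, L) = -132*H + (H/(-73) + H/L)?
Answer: 116651499/52268 ≈ 2231.8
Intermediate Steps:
Z(H, L) = -9637*H/73 + H/L (Z(H, L) = -132*H + (H*(-1/73) + H/L) = -132*H + (-H/73 + H/L) = -9637*H/73 + H/L)
O(F) = 1/(-3 + F)
(Z(56, 179) + O(-1)*63) + ((9418 - 8016) + 8238) = ((-9637/73*56 + 56/179) + 63/(-3 - 1)) + ((9418 - 8016) + 8238) = ((-539672/73 + 56*(1/179)) + 63/(-4)) + (1402 + 8238) = ((-539672/73 + 56/179) - 1/4*63) + 9640 = (-96597200/13067 - 63/4) + 9640 = -387212021/52268 + 9640 = 116651499/52268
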